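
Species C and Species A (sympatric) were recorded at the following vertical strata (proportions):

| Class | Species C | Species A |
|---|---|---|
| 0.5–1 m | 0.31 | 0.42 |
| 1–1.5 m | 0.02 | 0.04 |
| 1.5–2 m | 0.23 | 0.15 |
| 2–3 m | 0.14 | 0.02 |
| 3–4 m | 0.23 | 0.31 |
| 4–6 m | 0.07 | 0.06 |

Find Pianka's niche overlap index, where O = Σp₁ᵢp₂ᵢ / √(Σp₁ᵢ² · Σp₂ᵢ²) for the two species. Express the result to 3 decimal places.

0.934

Σ p₁ᵢp₂ᵢ = 0.1302 + 0.0008 + 0.0345 + 0.0028 + 0.0713 + 0.0042 = 0.2438
Σp_1ᵢ² = 0.31² + 0.02² + 0.23² + 0.14² + 0.23² + 0.07² = 0.0961 + 0.0004 + 0.0529 + 0.0196 + 0.0529 + 0.0049 = 0.2268
Σp_2ᵢ² = 0.42² + 0.04² + 0.15² + 0.02² + 0.31² + 0.06² = 0.1764 + 0.0016 + 0.0225 + 0.0004 + 0.0961 + 0.0036 = 0.3006
O = 0.2438 / √(0.2268 × 0.3006) = 0.2438 / 0.261105 = 0.93372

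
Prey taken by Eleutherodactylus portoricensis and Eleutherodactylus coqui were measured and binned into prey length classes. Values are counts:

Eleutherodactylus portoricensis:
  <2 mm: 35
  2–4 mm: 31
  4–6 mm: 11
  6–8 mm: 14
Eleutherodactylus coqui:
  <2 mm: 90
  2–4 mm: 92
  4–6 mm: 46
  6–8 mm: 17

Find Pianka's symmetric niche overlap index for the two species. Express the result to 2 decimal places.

Proportions for Eleutherodactylus portoricensis (n=91): 35/91=0.3846, 31/91=0.3407, 11/91=0.1209, 14/91=0.1538
Proportions for Eleutherodactylus coqui (n=245): 90/245=0.3673, 92/245=0.3755, 46/245=0.1878, 17/245=0.0694
Σ p₁ᵢp₂ᵢ = 0.141264 + 0.127933 + 0.022705 + 0.010674 = 0.302576
Σp_1ᵢ² = 0.3846² + 0.3407² + 0.1209² + 0.1538² = 0.147917 + 0.116076 + 0.014617 + 0.023654 = 0.302264
Σp_2ᵢ² = 0.3673² + 0.3755² + 0.1878² + 0.0694² = 0.134909 + 0.141000 + 0.035269 + 0.004816 = 0.315994
O = 0.302576 / √(0.302264 × 0.315994) = 0.302576 / 0.3090528 = 0.9790

0.98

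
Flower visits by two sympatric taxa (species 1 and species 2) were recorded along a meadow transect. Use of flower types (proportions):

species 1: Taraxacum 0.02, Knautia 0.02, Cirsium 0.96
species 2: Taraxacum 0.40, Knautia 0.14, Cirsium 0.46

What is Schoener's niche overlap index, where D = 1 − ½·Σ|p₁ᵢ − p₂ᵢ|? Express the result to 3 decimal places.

0.500

Σ|p₁ᵢ − p₂ᵢ| = 0.38 + 0.12 + 0.50 = 1.00
D = 1 − ½ × 1.00 = 1 − 0.500 = 0.50000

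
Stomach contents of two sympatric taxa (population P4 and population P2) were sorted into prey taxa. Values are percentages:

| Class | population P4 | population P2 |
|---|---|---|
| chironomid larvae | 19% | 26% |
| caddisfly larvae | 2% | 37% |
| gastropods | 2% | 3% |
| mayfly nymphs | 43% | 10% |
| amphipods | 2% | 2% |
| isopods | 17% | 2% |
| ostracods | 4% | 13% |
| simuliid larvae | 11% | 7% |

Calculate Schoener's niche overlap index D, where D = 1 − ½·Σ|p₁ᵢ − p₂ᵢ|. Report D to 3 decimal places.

Convert percentages to proportions (divide by 100).
Σ|p₁ᵢ − p₂ᵢ| = 0.07 + 0.35 + 0.01 + 0.33 + 0.00 + 0.15 + 0.09 + 0.04 = 1.04
D = 1 − ½ × 1.04 = 1 − 0.520 = 0.48000

0.480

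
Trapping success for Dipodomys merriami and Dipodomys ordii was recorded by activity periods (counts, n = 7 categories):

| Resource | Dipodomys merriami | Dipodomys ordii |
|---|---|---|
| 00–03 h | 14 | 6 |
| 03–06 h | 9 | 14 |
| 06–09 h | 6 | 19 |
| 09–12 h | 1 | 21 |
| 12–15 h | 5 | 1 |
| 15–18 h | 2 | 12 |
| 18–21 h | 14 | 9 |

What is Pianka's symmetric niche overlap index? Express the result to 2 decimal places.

Proportions for Dipodomys merriami (n=51): 14/51=0.2745, 9/51=0.1765, 6/51=0.1176, 1/51=0.0196, 5/51=0.0980, 2/51=0.0392, 14/51=0.2745
Proportions for Dipodomys ordii (n=82): 6/82=0.0732, 14/82=0.1707, 19/82=0.2317, 21/82=0.2561, 1/82=0.0122, 12/82=0.1463, 9/82=0.1098
Σ p₁ᵢp₂ᵢ = 0.020093 + 0.030129 + 0.027248 + 0.005020 + 0.001196 + 0.005735 + 0.030140 = 0.119561
Σp_1ᵢ² = 0.2745² + 0.1765² + 0.1176² + 0.0196² + 0.0980² + 0.0392² + 0.2745² = 0.075350 + 0.031152 + 0.013830 + 0.000384 + 0.009604 + 0.001537 + 0.075350 = 0.207207
Σp_2ᵢ² = 0.0732² + 0.1707² + 0.2317² + 0.2561² + 0.0122² + 0.1463² + 0.1098² = 0.005358 + 0.029138 + 0.053685 + 0.065587 + 0.000149 + 0.021404 + 0.012056 = 0.187377
O = 0.119561 / √(0.207207 × 0.187377) = 0.119561 / 0.1970427 = 0.6068

0.61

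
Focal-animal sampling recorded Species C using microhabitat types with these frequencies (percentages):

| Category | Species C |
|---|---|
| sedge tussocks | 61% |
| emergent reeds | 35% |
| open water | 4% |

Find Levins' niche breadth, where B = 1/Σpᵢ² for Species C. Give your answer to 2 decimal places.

2.02

Convert percentages to proportions (divide by 100).
Σpᵢ² = 0.61² + 0.35² + 0.04² = 0.3721 + 0.1225 + 0.0016 = 0.4962
B = 1 / 0.4962 = 2.0153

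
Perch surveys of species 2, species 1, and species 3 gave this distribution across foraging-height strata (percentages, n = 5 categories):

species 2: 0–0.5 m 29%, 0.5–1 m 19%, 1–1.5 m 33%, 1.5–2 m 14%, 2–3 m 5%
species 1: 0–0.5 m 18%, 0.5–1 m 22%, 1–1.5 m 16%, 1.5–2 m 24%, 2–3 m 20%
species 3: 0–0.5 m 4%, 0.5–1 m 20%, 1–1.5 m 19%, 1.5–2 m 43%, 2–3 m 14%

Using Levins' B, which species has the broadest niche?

Convert percentages to proportions (divide by 100).
Σp_2ᵢ² = 0.29² + 0.19² + 0.33² + 0.14² + 0.05² = 0.0841 + 0.0361 + 0.1089 + 0.0196 + 0.0025 = 0.2512
B_2 = 1 / 0.2512 = 3.9809
Σp_1ᵢ² = 0.18² + 0.22² + 0.16² + 0.24² + 0.20² = 0.0324 + 0.0484 + 0.0256 + 0.0576 + 0.0400 = 0.2040
B_1 = 1 / 0.2040 = 4.9020
Σp_3ᵢ² = 0.04² + 0.20² + 0.19² + 0.43² + 0.14² = 0.0016 + 0.0400 + 0.0361 + 0.1849 + 0.0196 = 0.2822
B_3 = 1 / 0.2822 = 3.5436
Highest B → broadest niche (most generalist): species 1 (B = 4.90).

species 1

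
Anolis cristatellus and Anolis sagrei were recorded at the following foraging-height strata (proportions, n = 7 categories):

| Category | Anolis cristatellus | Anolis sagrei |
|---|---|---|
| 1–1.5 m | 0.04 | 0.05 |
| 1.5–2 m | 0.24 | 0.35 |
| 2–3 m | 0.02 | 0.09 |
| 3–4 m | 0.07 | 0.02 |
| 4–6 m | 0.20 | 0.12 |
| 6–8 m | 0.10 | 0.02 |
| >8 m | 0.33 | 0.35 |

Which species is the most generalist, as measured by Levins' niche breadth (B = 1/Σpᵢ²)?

Σp_crisᵢ² = 0.04² + 0.24² + 0.02² + 0.07² + 0.20² + 0.10² + 0.33² = 0.0016 + 0.0576 + 0.0004 + 0.0049 + 0.0400 + 0.0100 + 0.1089 = 0.2234
B_cris = 1 / 0.2234 = 4.4763
Σp_sagrᵢ² = 0.05² + 0.35² + 0.09² + 0.02² + 0.12² + 0.02² + 0.35² = 0.0025 + 0.1225 + 0.0081 + 0.0004 + 0.0144 + 0.0004 + 0.1225 = 0.2708
B_sagr = 1 / 0.2708 = 3.6928
Highest B → broadest niche (most generalist): Anolis cristatellus (B = 4.48).

Anolis cristatellus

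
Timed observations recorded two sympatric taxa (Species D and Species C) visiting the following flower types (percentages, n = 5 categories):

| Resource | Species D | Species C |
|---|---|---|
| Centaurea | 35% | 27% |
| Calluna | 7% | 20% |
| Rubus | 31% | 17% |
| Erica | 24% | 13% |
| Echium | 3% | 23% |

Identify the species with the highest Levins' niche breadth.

Convert percentages to proportions (divide by 100).
Σp_Dᵢ² = 0.35² + 0.07² + 0.31² + 0.24² + 0.03² = 0.1225 + 0.0049 + 0.0961 + 0.0576 + 0.0009 = 0.2820
B_D = 1 / 0.2820 = 3.5461
Σp_Cᵢ² = 0.27² + 0.20² + 0.17² + 0.13² + 0.23² = 0.0729 + 0.0400 + 0.0289 + 0.0169 + 0.0529 = 0.2116
B_C = 1 / 0.2116 = 4.7259
Highest B → broadest niche (most generalist): Species C (B = 4.73).

Species C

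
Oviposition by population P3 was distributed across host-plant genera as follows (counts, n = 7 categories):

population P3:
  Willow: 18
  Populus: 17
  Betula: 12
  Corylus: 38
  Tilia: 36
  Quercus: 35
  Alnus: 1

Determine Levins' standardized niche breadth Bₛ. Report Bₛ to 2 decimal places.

0.70

Proportions for population P3 (n=157): 18/157=0.1146, 17/157=0.1083, 12/157=0.0764, 38/157=0.2420, 36/157=0.2293, 35/157=0.2229, 1/157=0.0064
Σpᵢ² = 0.1146² + 0.1083² + 0.0764² + 0.2420² + 0.2293² + 0.2229² + 0.0064² = 0.013133 + 0.011729 + 0.005837 + 0.058564 + 0.052578 + 0.049684 + 0.000041 = 0.191566
B = 1 / 0.191566 = 5.2201
Bₛ = (B − 1)/(n − 1) = (5.2201 − 1)/(7 − 1) = 4.2201/6 = 0.7034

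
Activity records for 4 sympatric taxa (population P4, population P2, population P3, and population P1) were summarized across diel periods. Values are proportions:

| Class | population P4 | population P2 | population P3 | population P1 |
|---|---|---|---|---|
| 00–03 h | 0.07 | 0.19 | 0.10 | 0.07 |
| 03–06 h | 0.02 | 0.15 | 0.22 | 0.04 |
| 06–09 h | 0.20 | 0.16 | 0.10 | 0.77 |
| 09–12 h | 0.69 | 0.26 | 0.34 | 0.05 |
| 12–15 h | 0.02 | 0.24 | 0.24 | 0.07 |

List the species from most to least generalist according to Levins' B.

population P2 > population P3 > population P4 > population P1

Σp_P4ᵢ² = 0.07² + 0.02² + 0.20² + 0.69² + 0.02² = 0.0049 + 0.0004 + 0.0400 + 0.4761 + 0.0004 = 0.5218
B_P4 = 1 / 0.5218 = 1.9164
Σp_P2ᵢ² = 0.19² + 0.15² + 0.16² + 0.26² + 0.24² = 0.0361 + 0.0225 + 0.0256 + 0.0676 + 0.0576 = 0.2094
B_P2 = 1 / 0.2094 = 4.7755
Σp_P3ᵢ² = 0.10² + 0.22² + 0.10² + 0.34² + 0.24² = 0.0100 + 0.0484 + 0.0100 + 0.1156 + 0.0576 = 0.2416
B_P3 = 1 / 0.2416 = 4.1391
Σp_P1ᵢ² = 0.07² + 0.04² + 0.77² + 0.05² + 0.07² = 0.0049 + 0.0016 + 0.5929 + 0.0025 + 0.0049 = 0.6068
B_P1 = 1 / 0.6068 = 1.6480
Ranking by B (broadest → narrowest): population P2 (4.78) > population P3 (4.14) > population P4 (1.92) > population P1 (1.65)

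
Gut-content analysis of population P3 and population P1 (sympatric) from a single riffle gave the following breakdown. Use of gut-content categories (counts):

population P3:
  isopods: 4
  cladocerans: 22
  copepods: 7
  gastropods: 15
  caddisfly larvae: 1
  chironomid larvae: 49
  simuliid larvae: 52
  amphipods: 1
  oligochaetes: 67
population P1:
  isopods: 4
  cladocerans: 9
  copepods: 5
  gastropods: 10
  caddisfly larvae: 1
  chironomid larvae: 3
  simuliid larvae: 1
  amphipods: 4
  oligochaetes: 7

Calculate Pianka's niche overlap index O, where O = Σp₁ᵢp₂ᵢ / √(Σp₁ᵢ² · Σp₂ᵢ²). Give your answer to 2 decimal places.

0.61

Proportions for population P3 (n=218): 4/218=0.0183, 22/218=0.1009, 7/218=0.0321, 15/218=0.0688, 1/218=0.0046, 49/218=0.2248, 52/218=0.2385, 1/218=0.0046, 67/218=0.3073
Proportions for population P1 (n=44): 4/44=0.0909, 9/44=0.2045, 5/44=0.1136, 10/44=0.2273, 1/44=0.0227, 3/44=0.0682, 1/44=0.0227, 4/44=0.0909, 7/44=0.1591
Σ p₁ᵢp₂ᵢ = 0.001663 + 0.020634 + 0.003647 + 0.015638 + 0.000104 + 0.015331 + 0.005414 + 0.000418 + 0.048891 = 0.111740
Σp_1ᵢ² = 0.0183² + 0.1009² + 0.0321² + 0.0688² + 0.0046² + 0.2248² + 0.2385² + 0.0046² + 0.3073² = 0.000335 + 0.010181 + 0.001030 + 0.004733 + 0.000021 + 0.050535 + 0.056882 + 0.000021 + 0.094433 = 0.218171
Σp_2ᵢ² = 0.0909² + 0.2045² + 0.1136² + 0.2273² + 0.0227² + 0.0682² + 0.0227² + 0.0909² + 0.1591² = 0.008263 + 0.041820 + 0.012905 + 0.051665 + 0.000515 + 0.004651 + 0.000515 + 0.008263 + 0.025313 = 0.153910
O = 0.111740 / √(0.218171 × 0.153910) = 0.111740 / 0.1832449 = 0.6098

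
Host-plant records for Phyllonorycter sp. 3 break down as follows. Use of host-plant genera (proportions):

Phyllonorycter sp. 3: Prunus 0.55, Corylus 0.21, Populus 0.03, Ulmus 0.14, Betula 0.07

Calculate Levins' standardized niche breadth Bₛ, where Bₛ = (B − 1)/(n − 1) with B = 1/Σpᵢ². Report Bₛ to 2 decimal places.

Σpᵢ² = 0.55² + 0.21² + 0.03² + 0.14² + 0.07² = 0.3025 + 0.0441 + 0.0009 + 0.0196 + 0.0049 = 0.3720
B = 1 / 0.3720 = 2.6882
Bₛ = (B − 1)/(n − 1) = (2.6882 − 1)/(5 − 1) = 1.6882/4 = 0.4221

0.42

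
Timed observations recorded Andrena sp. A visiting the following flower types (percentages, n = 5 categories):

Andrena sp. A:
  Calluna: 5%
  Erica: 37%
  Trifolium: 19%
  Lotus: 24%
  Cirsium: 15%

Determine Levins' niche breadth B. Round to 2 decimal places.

3.91

Convert percentages to proportions (divide by 100).
Σpᵢ² = 0.05² + 0.37² + 0.19² + 0.24² + 0.15² = 0.0025 + 0.1369 + 0.0361 + 0.0576 + 0.0225 = 0.2556
B = 1 / 0.2556 = 3.9124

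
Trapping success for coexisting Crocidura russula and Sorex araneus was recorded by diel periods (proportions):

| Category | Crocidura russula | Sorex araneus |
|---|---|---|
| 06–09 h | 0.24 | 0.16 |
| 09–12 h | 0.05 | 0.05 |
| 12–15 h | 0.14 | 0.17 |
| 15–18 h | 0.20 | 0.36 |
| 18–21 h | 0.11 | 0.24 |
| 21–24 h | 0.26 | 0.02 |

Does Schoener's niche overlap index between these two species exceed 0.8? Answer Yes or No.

No

Σ|p₁ᵢ − p₂ᵢ| = 0.08 + 0.00 + 0.03 + 0.16 + 0.13 + 0.24 = 0.64
D = 1 − ½ × 0.64 = 1 − 0.320 = 0.6800
D = 0.6800 < 0.8 → No.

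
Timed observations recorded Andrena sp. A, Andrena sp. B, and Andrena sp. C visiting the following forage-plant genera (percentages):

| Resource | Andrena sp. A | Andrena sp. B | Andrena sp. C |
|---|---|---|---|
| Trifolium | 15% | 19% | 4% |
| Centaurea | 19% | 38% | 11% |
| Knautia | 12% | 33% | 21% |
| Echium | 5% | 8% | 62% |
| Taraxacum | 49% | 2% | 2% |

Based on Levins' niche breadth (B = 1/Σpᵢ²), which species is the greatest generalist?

Andrena sp. B

Convert percentages to proportions (divide by 100).
Σp_Aᵢ² = 0.15² + 0.19² + 0.12² + 0.05² + 0.49² = 0.0225 + 0.0361 + 0.0144 + 0.0025 + 0.2401 = 0.3156
B_A = 1 / 0.3156 = 3.1686
Σp_Bᵢ² = 0.19² + 0.38² + 0.33² + 0.08² + 0.02² = 0.0361 + 0.1444 + 0.1089 + 0.0064 + 0.0004 = 0.2962
B_B = 1 / 0.2962 = 3.3761
Σp_Cᵢ² = 0.04² + 0.11² + 0.21² + 0.62² + 0.02² = 0.0016 + 0.0121 + 0.0441 + 0.3844 + 0.0004 = 0.4426
B_C = 1 / 0.4426 = 2.2594
Highest B → broadest niche (most generalist): Andrena sp. B (B = 3.38).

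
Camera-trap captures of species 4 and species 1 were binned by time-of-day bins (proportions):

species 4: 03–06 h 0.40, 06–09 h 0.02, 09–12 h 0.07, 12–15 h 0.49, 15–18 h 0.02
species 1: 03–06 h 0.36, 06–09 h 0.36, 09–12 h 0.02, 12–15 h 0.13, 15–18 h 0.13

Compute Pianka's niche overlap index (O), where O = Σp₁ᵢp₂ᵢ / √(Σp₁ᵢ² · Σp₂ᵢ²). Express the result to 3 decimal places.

0.634

Σ p₁ᵢp₂ᵢ = 0.1440 + 0.0072 + 0.0014 + 0.0637 + 0.0026 = 0.2189
Σp_1ᵢ² = 0.40² + 0.02² + 0.07² + 0.49² + 0.02² = 0.1600 + 0.0004 + 0.0049 + 0.2401 + 0.0004 = 0.4058
Σp_2ᵢ² = 0.36² + 0.36² + 0.02² + 0.13² + 0.13² = 0.1296 + 0.1296 + 0.0004 + 0.0169 + 0.0169 = 0.2934
O = 0.2189 / √(0.4058 × 0.2934) = 0.2189 / 0.345053 = 0.63440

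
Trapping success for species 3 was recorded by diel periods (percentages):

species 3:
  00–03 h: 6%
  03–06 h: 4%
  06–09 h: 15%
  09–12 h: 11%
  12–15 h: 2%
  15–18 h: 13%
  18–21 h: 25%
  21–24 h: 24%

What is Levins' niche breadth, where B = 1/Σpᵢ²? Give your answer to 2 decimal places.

Convert percentages to proportions (divide by 100).
Σpᵢ² = 0.06² + 0.04² + 0.15² + 0.11² + 0.02² + 0.13² + 0.25² + 0.24² = 0.0036 + 0.0016 + 0.0225 + 0.0121 + 0.0004 + 0.0169 + 0.0625 + 0.0576 = 0.1772
B = 1 / 0.1772 = 5.6433

5.64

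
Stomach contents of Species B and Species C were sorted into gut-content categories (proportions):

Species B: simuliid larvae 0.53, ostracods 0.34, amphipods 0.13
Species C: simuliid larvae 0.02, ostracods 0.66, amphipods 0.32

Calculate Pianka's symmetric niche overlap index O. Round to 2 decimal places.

0.59

Σ p₁ᵢp₂ᵢ = 0.0106 + 0.2244 + 0.0416 = 0.2766
Σp_1ᵢ² = 0.53² + 0.34² + 0.13² = 0.2809 + 0.1156 + 0.0169 = 0.4134
Σp_2ᵢ² = 0.02² + 0.66² + 0.32² = 0.0004 + 0.4356 + 0.1024 = 0.5384
O = 0.2766 / √(0.4134 × 0.5384) = 0.2766 / 0.47178 = 0.5863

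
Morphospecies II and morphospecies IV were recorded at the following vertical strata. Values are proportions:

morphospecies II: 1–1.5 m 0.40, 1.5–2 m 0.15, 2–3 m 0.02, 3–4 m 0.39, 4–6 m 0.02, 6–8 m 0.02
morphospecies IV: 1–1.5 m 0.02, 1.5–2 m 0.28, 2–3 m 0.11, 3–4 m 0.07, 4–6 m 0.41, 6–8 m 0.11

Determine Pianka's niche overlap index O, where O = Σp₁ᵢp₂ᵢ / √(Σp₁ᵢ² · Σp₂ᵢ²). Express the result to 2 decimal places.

0.30

Σ p₁ᵢp₂ᵢ = 0.0080 + 0.0420 + 0.0022 + 0.0273 + 0.0082 + 0.0022 = 0.0899
Σp_1ᵢ² = 0.40² + 0.15² + 0.02² + 0.39² + 0.02² + 0.02² = 0.1600 + 0.0225 + 0.0004 + 0.1521 + 0.0004 + 0.0004 = 0.3358
Σp_2ᵢ² = 0.02² + 0.28² + 0.11² + 0.07² + 0.41² + 0.11² = 0.0004 + 0.0784 + 0.0121 + 0.0049 + 0.1681 + 0.0121 = 0.2760
O = 0.0899 / √(0.3358 × 0.2760) = 0.0899 / 0.30444 = 0.2953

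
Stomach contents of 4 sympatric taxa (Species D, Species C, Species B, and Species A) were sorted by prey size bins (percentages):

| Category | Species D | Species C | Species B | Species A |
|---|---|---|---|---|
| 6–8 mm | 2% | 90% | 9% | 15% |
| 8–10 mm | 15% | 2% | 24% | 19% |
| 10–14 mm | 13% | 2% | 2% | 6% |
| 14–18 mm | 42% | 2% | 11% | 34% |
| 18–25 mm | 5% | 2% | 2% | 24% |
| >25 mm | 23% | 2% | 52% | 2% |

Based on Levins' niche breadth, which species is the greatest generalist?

Convert percentages to proportions (divide by 100).
Σp_Dᵢ² = 0.02² + 0.15² + 0.13² + 0.42² + 0.05² + 0.23² = 0.0004 + 0.0225 + 0.0169 + 0.1764 + 0.0025 + 0.0529 = 0.2716
B_D = 1 / 0.2716 = 3.6819
Σp_Cᵢ² = 0.90² + 0.02² + 0.02² + 0.02² + 0.02² + 0.02² = 0.8100 + 0.0004 + 0.0004 + 0.0004 + 0.0004 + 0.0004 = 0.8120
B_C = 1 / 0.8120 = 1.2315
Σp_Bᵢ² = 0.09² + 0.24² + 0.02² + 0.11² + 0.02² + 0.52² = 0.0081 + 0.0576 + 0.0004 + 0.0121 + 0.0004 + 0.2704 = 0.3490
B_B = 1 / 0.3490 = 2.8653
Σp_Aᵢ² = 0.15² + 0.19² + 0.06² + 0.34² + 0.24² + 0.02² = 0.0225 + 0.0361 + 0.0036 + 0.1156 + 0.0576 + 0.0004 = 0.2358
B_A = 1 / 0.2358 = 4.2409
Highest B → broadest niche (most generalist): Species A (B = 4.24).

Species A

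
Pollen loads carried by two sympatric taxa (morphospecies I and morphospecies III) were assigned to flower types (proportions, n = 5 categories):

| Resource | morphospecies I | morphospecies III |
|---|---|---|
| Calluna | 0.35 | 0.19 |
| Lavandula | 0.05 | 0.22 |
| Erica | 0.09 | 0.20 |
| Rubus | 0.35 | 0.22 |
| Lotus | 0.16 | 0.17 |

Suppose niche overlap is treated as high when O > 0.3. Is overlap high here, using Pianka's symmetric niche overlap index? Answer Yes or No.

Yes

Σ p₁ᵢp₂ᵢ = 0.0665 + 0.0110 + 0.0180 + 0.0770 + 0.0272 = 0.1997
Σp_1ᵢ² = 0.35² + 0.05² + 0.09² + 0.35² + 0.16² = 0.1225 + 0.0025 + 0.0081 + 0.1225 + 0.0256 = 0.2812
Σp_2ᵢ² = 0.19² + 0.22² + 0.20² + 0.22² + 0.17² = 0.0361 + 0.0484 + 0.0400 + 0.0484 + 0.0289 = 0.2018
O = 0.1997 / √(0.2812 × 0.2018) = 0.1997 / 0.23821 = 0.8383
O = 0.8383 > 0.3 → Yes.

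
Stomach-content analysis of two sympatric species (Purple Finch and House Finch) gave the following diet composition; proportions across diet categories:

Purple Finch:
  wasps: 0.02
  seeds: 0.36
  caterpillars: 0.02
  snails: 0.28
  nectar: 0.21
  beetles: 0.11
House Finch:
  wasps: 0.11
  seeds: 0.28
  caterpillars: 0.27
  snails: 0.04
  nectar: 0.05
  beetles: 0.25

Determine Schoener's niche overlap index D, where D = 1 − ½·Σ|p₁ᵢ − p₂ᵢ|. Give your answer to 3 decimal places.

0.520

Σ|p₁ᵢ − p₂ᵢ| = 0.09 + 0.08 + 0.25 + 0.24 + 0.16 + 0.14 = 0.96
D = 1 − ½ × 0.96 = 1 − 0.480 = 0.52000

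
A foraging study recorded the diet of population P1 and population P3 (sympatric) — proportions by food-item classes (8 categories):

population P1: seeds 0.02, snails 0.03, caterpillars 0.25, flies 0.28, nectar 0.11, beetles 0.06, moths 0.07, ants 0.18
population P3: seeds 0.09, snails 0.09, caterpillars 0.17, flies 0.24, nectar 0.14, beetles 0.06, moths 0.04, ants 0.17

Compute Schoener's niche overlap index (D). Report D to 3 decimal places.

Σ|p₁ᵢ − p₂ᵢ| = 0.07 + 0.06 + 0.08 + 0.04 + 0.03 + 0.00 + 0.03 + 0.01 = 0.32
D = 1 − ½ × 0.32 = 1 − 0.160 = 0.84000

0.840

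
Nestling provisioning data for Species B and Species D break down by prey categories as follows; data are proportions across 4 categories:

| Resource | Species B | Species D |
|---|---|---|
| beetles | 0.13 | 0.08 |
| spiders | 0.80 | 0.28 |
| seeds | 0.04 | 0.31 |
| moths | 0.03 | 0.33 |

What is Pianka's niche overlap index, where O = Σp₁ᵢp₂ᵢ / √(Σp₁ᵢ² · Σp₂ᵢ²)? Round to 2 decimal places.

Σ p₁ᵢp₂ᵢ = 0.0104 + 0.2240 + 0.0124 + 0.0099 = 0.2567
Σp_1ᵢ² = 0.13² + 0.80² + 0.04² + 0.03² = 0.0169 + 0.6400 + 0.0016 + 0.0009 = 0.6594
Σp_2ᵢ² = 0.08² + 0.28² + 0.31² + 0.33² = 0.0064 + 0.0784 + 0.0961 + 0.1089 = 0.2898
O = 0.2567 / √(0.6594 × 0.2898) = 0.2567 / 0.43714 = 0.5872

0.59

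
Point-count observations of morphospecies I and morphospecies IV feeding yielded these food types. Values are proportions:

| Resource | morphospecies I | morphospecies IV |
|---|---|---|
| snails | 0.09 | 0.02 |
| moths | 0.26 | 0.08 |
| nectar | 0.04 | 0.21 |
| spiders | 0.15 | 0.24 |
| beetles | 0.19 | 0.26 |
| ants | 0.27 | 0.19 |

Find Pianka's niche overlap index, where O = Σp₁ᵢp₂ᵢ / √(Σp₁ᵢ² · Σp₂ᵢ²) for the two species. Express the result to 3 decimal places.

Σ p₁ᵢp₂ᵢ = 0.0018 + 0.0208 + 0.0084 + 0.0360 + 0.0494 + 0.0513 = 0.1677
Σp_1ᵢ² = 0.09² + 0.26² + 0.04² + 0.15² + 0.19² + 0.27² = 0.0081 + 0.0676 + 0.0016 + 0.0225 + 0.0361 + 0.0729 = 0.2088
Σp_2ᵢ² = 0.02² + 0.08² + 0.21² + 0.24² + 0.26² + 0.19² = 0.0004 + 0.0064 + 0.0441 + 0.0576 + 0.0676 + 0.0361 = 0.2122
O = 0.1677 / √(0.2088 × 0.2122) = 0.1677 / 0.210493 = 0.79670

0.797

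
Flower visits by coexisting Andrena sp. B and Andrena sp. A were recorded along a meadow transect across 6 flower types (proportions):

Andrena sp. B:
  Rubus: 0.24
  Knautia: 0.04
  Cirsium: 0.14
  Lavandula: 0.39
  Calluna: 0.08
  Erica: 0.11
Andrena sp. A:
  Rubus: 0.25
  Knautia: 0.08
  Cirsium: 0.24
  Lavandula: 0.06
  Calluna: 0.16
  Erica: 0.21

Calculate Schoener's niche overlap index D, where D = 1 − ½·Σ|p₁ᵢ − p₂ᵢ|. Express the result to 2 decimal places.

Σ|p₁ᵢ − p₂ᵢ| = 0.01 + 0.04 + 0.10 + 0.33 + 0.08 + 0.10 = 0.66
D = 1 − ½ × 0.66 = 1 − 0.330 = 0.6700

0.67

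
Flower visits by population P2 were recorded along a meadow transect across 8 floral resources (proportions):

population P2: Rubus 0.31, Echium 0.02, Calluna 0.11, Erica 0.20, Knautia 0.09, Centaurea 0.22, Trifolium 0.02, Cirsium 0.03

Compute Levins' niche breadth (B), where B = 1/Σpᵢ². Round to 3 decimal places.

4.845

Σpᵢ² = 0.31² + 0.02² + 0.11² + 0.20² + 0.09² + 0.22² + 0.02² + 0.03² = 0.0961 + 0.0004 + 0.0121 + 0.0400 + 0.0081 + 0.0484 + 0.0004 + 0.0009 = 0.2064
B = 1 / 0.2064 = 4.84496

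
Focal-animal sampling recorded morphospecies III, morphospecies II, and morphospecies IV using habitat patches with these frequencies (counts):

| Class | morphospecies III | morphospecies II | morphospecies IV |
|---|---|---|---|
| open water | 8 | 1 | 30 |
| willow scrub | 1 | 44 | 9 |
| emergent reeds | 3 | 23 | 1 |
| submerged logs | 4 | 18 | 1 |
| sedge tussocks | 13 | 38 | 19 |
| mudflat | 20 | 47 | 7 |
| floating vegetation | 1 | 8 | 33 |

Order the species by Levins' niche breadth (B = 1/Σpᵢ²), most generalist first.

Proportions for morphospecies III (n=50): 8/50=0.1600, 1/50=0.0200, 3/50=0.0600, 4/50=0.0800, 13/50=0.2600, 20/50=0.4000, 1/50=0.0200
Proportions for morphospecies II (n=179): 1/179=0.0056, 44/179=0.2458, 23/179=0.1285, 18/179=0.1006, 38/179=0.2123, 47/179=0.2626, 8/179=0.0447
Proportions for morphospecies IV (n=100): 30/100=0.3000, 9/100=0.0900, 1/100=0.0100, 1/100=0.0100, 19/100=0.1900, 7/100=0.0700, 33/100=0.3300
Σp_IIIᵢ² = 0.1600² + 0.0200² + 0.0600² + 0.0800² + 0.2600² + 0.4000² + 0.0200² = 0.025600 + 0.000400 + 0.003600 + 0.006400 + 0.067600 + 0.160000 + 0.000400 = 0.264000
B_III = 1 / 0.264000 = 3.7879
Σp_IIᵢ² = 0.0056² + 0.2458² + 0.1285² + 0.1006² + 0.2123² + 0.2626² + 0.0447² = 0.000031 + 0.060418 + 0.016512 + 0.010120 + 0.045071 + 0.068959 + 0.001998 = 0.203109
B_II = 1 / 0.203109 = 4.9235
Σp_IVᵢ² = 0.3000² + 0.0900² + 0.0100² + 0.0100² + 0.1900² + 0.0700² + 0.3300² = 0.090000 + 0.008100 + 0.000100 + 0.000100 + 0.036100 + 0.004900 + 0.108900 = 0.248200
B_IV = 1 / 0.248200 = 4.0290
Ranking by B (broadest → narrowest): morphospecies II (4.92) > morphospecies IV (4.03) > morphospecies III (3.79)

morphospecies II > morphospecies IV > morphospecies III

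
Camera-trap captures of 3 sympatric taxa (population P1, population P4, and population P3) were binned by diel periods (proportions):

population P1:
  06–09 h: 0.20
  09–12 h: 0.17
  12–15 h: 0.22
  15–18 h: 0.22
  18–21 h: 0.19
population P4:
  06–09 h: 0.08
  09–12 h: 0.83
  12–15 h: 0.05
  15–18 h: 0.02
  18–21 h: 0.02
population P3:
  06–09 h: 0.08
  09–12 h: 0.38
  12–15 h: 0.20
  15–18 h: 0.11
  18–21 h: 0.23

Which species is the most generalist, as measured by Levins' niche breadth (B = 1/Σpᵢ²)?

population P1

Σp_P1ᵢ² = 0.20² + 0.17² + 0.22² + 0.22² + 0.19² = 0.0400 + 0.0289 + 0.0484 + 0.0484 + 0.0361 = 0.2018
B_P1 = 1 / 0.2018 = 4.9554
Σp_P4ᵢ² = 0.08² + 0.83² + 0.05² + 0.02² + 0.02² = 0.0064 + 0.6889 + 0.0025 + 0.0004 + 0.0004 = 0.6986
B_P4 = 1 / 0.6986 = 1.4314
Σp_P3ᵢ² = 0.08² + 0.38² + 0.20² + 0.11² + 0.23² = 0.0064 + 0.1444 + 0.0400 + 0.0121 + 0.0529 = 0.2558
B_P3 = 1 / 0.2558 = 3.9093
Highest B → broadest niche (most generalist): population P1 (B = 4.96).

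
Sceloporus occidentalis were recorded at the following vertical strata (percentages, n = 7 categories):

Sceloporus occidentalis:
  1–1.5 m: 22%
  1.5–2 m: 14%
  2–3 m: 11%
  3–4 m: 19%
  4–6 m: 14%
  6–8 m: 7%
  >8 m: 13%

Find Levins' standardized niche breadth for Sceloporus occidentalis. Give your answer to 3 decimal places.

Convert percentages to proportions (divide by 100).
Σpᵢ² = 0.22² + 0.14² + 0.11² + 0.19² + 0.14² + 0.07² + 0.13² = 0.0484 + 0.0196 + 0.0121 + 0.0361 + 0.0196 + 0.0049 + 0.0169 = 0.1576
B = 1 / 0.1576 = 6.34518
Bₛ = (B − 1)/(n − 1) = (6.34518 − 1)/(7 − 1) = 5.34518/6 = 0.89086

0.891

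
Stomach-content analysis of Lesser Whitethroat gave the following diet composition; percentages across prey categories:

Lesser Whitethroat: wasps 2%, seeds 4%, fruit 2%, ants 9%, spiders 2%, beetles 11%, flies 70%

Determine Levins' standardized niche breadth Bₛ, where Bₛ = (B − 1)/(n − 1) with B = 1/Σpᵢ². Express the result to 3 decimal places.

0.158

Convert percentages to proportions (divide by 100).
Σpᵢ² = 0.02² + 0.04² + 0.02² + 0.09² + 0.02² + 0.11² + 0.70² = 0.0004 + 0.0016 + 0.0004 + 0.0081 + 0.0004 + 0.0121 + 0.4900 = 0.5130
B = 1 / 0.5130 = 1.94932
Bₛ = (B − 1)/(n − 1) = (1.94932 − 1)/(7 − 1) = 0.94932/6 = 0.15822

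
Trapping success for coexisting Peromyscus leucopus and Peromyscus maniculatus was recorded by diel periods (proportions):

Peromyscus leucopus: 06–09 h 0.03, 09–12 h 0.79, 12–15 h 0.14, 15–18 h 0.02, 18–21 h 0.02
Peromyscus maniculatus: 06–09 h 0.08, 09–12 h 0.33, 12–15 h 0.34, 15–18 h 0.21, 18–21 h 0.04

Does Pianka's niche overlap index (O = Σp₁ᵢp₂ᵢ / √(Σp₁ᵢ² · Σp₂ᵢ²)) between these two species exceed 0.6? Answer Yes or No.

Σ p₁ᵢp₂ᵢ = 0.0024 + 0.2607 + 0.0476 + 0.0042 + 0.0008 = 0.3157
Σp_1ᵢ² = 0.03² + 0.79² + 0.14² + 0.02² + 0.02² = 0.0009 + 0.6241 + 0.0196 + 0.0004 + 0.0004 = 0.6454
Σp_2ᵢ² = 0.08² + 0.33² + 0.34² + 0.21² + 0.04² = 0.0064 + 0.1089 + 0.1156 + 0.0441 + 0.0016 = 0.2766
O = 0.3157 / √(0.6454 × 0.2766) = 0.3157 / 0.42251 = 0.7472
O = 0.7472 > 0.6 → Yes.

Yes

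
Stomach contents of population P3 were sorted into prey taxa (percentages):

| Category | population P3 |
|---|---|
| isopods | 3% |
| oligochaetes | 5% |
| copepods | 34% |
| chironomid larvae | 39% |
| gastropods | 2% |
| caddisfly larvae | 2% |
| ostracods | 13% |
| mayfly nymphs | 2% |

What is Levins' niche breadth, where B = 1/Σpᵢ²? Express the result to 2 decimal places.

Convert percentages to proportions (divide by 100).
Σpᵢ² = 0.03² + 0.05² + 0.34² + 0.39² + 0.02² + 0.02² + 0.13² + 0.02² = 0.0009 + 0.0025 + 0.1156 + 0.1521 + 0.0004 + 0.0004 + 0.0169 + 0.0004 = 0.2892
B = 1 / 0.2892 = 3.4578

3.46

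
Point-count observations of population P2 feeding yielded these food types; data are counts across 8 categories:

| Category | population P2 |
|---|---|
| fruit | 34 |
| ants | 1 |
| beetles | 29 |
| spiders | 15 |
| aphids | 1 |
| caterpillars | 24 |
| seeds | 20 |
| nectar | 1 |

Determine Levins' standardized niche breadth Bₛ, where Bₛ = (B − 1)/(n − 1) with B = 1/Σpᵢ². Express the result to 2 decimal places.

0.55

Proportions for population P2 (n=125): 34/125=0.2720, 1/125=0.0080, 29/125=0.2320, 15/125=0.1200, 1/125=0.0080, 24/125=0.1920, 20/125=0.1600, 1/125=0.0080
Σpᵢ² = 0.2720² + 0.0080² + 0.2320² + 0.1200² + 0.0080² + 0.1920² + 0.1600² + 0.0080² = 0.073984 + 0.000064 + 0.053824 + 0.014400 + 0.000064 + 0.036864 + 0.025600 + 0.000064 = 0.204864
B = 1 / 0.204864 = 4.8813
Bₛ = (B − 1)/(n − 1) = (4.8813 − 1)/(8 − 1) = 3.8813/7 = 0.5545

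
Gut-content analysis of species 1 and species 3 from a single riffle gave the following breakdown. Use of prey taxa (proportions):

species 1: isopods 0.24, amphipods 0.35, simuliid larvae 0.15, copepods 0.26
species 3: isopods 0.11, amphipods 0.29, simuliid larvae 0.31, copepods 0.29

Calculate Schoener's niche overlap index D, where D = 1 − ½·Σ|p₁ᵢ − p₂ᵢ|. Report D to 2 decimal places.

Σ|p₁ᵢ − p₂ᵢ| = 0.13 + 0.06 + 0.16 + 0.03 = 0.38
D = 1 − ½ × 0.38 = 1 − 0.190 = 0.8100

0.81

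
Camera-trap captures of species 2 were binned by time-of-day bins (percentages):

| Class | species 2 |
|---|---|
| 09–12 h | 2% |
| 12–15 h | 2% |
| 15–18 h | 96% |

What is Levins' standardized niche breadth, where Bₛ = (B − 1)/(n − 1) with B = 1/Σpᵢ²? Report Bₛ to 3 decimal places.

0.042

Convert percentages to proportions (divide by 100).
Σpᵢ² = 0.02² + 0.02² + 0.96² = 0.0004 + 0.0004 + 0.9216 = 0.9224
B = 1 / 0.9224 = 1.08413
Bₛ = (B − 1)/(n − 1) = (1.08413 − 1)/(3 − 1) = 0.08413/2 = 0.04207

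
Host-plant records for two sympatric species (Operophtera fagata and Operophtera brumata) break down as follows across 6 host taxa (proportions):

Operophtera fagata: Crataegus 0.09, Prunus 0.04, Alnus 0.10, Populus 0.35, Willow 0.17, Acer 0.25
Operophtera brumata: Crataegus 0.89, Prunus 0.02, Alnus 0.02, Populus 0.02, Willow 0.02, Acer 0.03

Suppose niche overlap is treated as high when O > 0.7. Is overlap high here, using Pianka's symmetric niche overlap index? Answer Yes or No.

No

Σ p₁ᵢp₂ᵢ = 0.0801 + 0.0008 + 0.0020 + 0.0070 + 0.0034 + 0.0075 = 0.1008
Σp_1ᵢ² = 0.09² + 0.04² + 0.10² + 0.35² + 0.17² + 0.25² = 0.0081 + 0.0016 + 0.0100 + 0.1225 + 0.0289 + 0.0625 = 0.2336
Σp_2ᵢ² = 0.89² + 0.02² + 0.02² + 0.02² + 0.02² + 0.03² = 0.7921 + 0.0004 + 0.0004 + 0.0004 + 0.0004 + 0.0009 = 0.7946
O = 0.1008 / √(0.2336 × 0.7946) = 0.1008 / 0.43083 = 0.2340
O = 0.2340 < 0.7 → No.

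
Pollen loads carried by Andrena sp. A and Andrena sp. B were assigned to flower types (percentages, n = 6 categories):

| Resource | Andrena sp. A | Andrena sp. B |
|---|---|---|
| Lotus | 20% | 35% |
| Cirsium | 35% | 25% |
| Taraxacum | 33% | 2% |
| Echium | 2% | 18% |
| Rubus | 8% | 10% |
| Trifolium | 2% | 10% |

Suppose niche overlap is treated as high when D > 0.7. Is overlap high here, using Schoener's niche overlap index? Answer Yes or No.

Convert percentages to proportions (divide by 100).
Σ|p₁ᵢ − p₂ᵢ| = 0.15 + 0.10 + 0.31 + 0.16 + 0.02 + 0.08 = 0.82
D = 1 − ½ × 0.82 = 1 − 0.410 = 0.5900
D = 0.5900 < 0.7 → No.

No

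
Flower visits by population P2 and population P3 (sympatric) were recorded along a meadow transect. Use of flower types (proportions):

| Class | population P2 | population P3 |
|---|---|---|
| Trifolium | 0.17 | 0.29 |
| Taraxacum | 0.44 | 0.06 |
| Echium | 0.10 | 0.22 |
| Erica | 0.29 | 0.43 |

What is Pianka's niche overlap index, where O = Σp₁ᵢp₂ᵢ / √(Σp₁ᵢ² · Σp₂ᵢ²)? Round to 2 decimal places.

0.70

Σ p₁ᵢp₂ᵢ = 0.0493 + 0.0264 + 0.0220 + 0.1247 = 0.2224
Σp_1ᵢ² = 0.17² + 0.44² + 0.10² + 0.29² = 0.0289 + 0.1936 + 0.0100 + 0.0841 = 0.3166
Σp_2ᵢ² = 0.29² + 0.06² + 0.22² + 0.43² = 0.0841 + 0.0036 + 0.0484 + 0.1849 = 0.3210
O = 0.2224 / √(0.3166 × 0.3210) = 0.2224 / 0.31879 = 0.6976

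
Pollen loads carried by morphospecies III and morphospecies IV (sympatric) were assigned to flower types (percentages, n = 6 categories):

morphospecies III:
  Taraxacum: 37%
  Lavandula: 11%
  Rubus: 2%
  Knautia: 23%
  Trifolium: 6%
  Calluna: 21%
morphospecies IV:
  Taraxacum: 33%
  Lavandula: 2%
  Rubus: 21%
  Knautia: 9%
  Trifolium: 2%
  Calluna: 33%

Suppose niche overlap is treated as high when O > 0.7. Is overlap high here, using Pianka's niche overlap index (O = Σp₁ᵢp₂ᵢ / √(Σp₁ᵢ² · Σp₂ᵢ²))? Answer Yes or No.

Convert percentages to proportions (divide by 100).
Σ p₁ᵢp₂ᵢ = 0.1221 + 0.0022 + 0.0042 + 0.0207 + 0.0012 + 0.0693 = 0.2197
Σp_1ᵢ² = 0.37² + 0.11² + 0.02² + 0.23² + 0.06² + 0.21² = 0.1369 + 0.0121 + 0.0004 + 0.0529 + 0.0036 + 0.0441 = 0.2500
Σp_2ᵢ² = 0.33² + 0.02² + 0.21² + 0.09² + 0.02² + 0.33² = 0.1089 + 0.0004 + 0.0441 + 0.0081 + 0.0004 + 0.1089 = 0.2708
O = 0.2197 / √(0.2500 × 0.2708) = 0.2197 / 0.26019 = 0.8444
O = 0.8444 > 0.7 → Yes.

Yes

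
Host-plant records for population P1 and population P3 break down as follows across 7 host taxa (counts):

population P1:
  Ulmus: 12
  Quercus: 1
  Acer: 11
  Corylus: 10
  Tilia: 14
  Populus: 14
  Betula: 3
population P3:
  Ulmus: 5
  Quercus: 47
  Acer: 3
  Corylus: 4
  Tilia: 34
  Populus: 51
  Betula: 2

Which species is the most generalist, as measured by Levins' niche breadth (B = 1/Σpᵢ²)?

population P1

Proportions for population P1 (n=65): 12/65=0.1846, 1/65=0.0154, 11/65=0.1692, 10/65=0.1538, 14/65=0.2154, 14/65=0.2154, 3/65=0.0462
Proportions for population P3 (n=146): 5/146=0.0342, 47/146=0.3219, 3/146=0.0205, 4/146=0.0274, 34/146=0.2329, 51/146=0.3493, 2/146=0.0137
Σp_P1ᵢ² = 0.1846² + 0.0154² + 0.1692² + 0.1538² + 0.2154² + 0.2154² + 0.0462² = 0.034077 + 0.000237 + 0.028629 + 0.023654 + 0.046397 + 0.046397 + 0.002134 = 0.181525
B_P1 = 1 / 0.181525 = 5.5089
Σp_P3ᵢ² = 0.0342² + 0.3219² + 0.0205² + 0.0274² + 0.2329² + 0.3493² + 0.0137² = 0.001170 + 0.103620 + 0.000420 + 0.000751 + 0.054242 + 0.122010 + 0.000188 = 0.282401
B_P3 = 1 / 0.282401 = 3.5411
Highest B → broadest niche (most generalist): population P1 (B = 5.51).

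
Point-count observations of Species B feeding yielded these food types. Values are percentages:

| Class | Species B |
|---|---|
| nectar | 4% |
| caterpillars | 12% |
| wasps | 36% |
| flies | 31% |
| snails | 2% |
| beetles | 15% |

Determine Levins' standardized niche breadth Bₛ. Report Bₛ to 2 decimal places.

0.56

Convert percentages to proportions (divide by 100).
Σpᵢ² = 0.04² + 0.12² + 0.36² + 0.31² + 0.02² + 0.15² = 0.0016 + 0.0144 + 0.1296 + 0.0961 + 0.0004 + 0.0225 = 0.2646
B = 1 / 0.2646 = 3.7793
Bₛ = (B − 1)/(n − 1) = (3.7793 − 1)/(6 − 1) = 2.7793/5 = 0.5559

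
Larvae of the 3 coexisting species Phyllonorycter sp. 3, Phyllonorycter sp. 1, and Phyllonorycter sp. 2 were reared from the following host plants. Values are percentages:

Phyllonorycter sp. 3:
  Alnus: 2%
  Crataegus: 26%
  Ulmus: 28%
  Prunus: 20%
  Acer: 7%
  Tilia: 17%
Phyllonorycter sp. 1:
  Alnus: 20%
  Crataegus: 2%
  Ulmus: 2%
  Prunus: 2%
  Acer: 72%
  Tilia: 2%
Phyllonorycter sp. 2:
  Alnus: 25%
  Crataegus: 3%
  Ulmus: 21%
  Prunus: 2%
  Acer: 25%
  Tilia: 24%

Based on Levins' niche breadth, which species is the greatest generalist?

Convert percentages to proportions (divide by 100).
Σp_3ᵢ² = 0.02² + 0.26² + 0.28² + 0.20² + 0.07² + 0.17² = 0.0004 + 0.0676 + 0.0784 + 0.0400 + 0.0049 + 0.0289 = 0.2202
B_3 = 1 / 0.2202 = 4.5413
Σp_1ᵢ² = 0.20² + 0.02² + 0.02² + 0.02² + 0.72² + 0.02² = 0.0400 + 0.0004 + 0.0004 + 0.0004 + 0.5184 + 0.0004 = 0.5600
B_1 = 1 / 0.5600 = 1.7857
Σp_2ᵢ² = 0.25² + 0.03² + 0.21² + 0.02² + 0.25² + 0.24² = 0.0625 + 0.0009 + 0.0441 + 0.0004 + 0.0625 + 0.0576 = 0.2280
B_2 = 1 / 0.2280 = 4.3860
Highest B → broadest niche (most generalist): Phyllonorycter sp. 3 (B = 4.54).

Phyllonorycter sp. 3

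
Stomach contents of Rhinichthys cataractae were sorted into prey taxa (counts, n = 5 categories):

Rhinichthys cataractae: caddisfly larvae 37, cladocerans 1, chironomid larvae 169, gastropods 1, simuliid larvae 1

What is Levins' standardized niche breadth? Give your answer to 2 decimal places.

0.11

Proportions for Rhinichthys cataractae (n=209): 37/209=0.1770, 1/209=0.0048, 169/209=0.8086, 1/209=0.0048, 1/209=0.0048
Σpᵢ² = 0.1770² + 0.0048² + 0.8086² + 0.0048² + 0.0048² = 0.031329 + 0.000023 + 0.653834 + 0.000023 + 0.000023 = 0.685232
B = 1 / 0.685232 = 1.4594
Bₛ = (B − 1)/(n − 1) = (1.4594 − 1)/(5 − 1) = 0.4594/4 = 0.1149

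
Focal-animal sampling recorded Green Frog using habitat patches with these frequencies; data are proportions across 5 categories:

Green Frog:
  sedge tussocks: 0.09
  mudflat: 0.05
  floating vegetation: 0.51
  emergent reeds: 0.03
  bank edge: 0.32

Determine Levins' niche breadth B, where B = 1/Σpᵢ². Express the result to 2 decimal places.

2.67

Σpᵢ² = 0.09² + 0.05² + 0.51² + 0.03² + 0.32² = 0.0081 + 0.0025 + 0.2601 + 0.0009 + 0.1024 = 0.3740
B = 1 / 0.3740 = 2.6738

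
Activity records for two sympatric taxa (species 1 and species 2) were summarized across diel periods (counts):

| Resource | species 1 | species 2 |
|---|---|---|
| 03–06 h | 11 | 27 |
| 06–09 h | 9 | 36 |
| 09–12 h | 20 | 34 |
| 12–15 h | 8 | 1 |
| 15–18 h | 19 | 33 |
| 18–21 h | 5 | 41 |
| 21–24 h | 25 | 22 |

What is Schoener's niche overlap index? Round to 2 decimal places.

Proportions for species 1 (n=97): 11/97=0.1134, 9/97=0.0928, 20/97=0.2062, 8/97=0.0825, 19/97=0.1959, 5/97=0.0515, 25/97=0.2577
Proportions for species 2 (n=194): 27/194=0.1392, 36/194=0.1856, 34/194=0.1753, 1/194=0.0052, 33/194=0.1701, 41/194=0.2113, 22/194=0.1134
Σ|p₁ᵢ − p₂ᵢ| = 0.0258 + 0.0928 + 0.0309 + 0.0773 + 0.0258 + 0.1598 + 0.1443 = 0.5567
D = 1 − ½ × 0.5567 = 1 − 0.27835 = 0.72165

0.72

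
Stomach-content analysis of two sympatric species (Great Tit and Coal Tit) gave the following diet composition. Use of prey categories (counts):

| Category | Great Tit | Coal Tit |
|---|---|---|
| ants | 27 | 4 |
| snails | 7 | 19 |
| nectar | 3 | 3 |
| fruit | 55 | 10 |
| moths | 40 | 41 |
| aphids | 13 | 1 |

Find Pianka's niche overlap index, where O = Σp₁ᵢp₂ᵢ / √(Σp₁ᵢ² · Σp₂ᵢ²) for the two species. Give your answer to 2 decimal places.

Proportions for Great Tit (n=145): 27/145=0.1862, 7/145=0.0483, 3/145=0.0207, 55/145=0.3793, 40/145=0.2759, 13/145=0.0897
Proportions for Coal Tit (n=78): 4/78=0.0513, 19/78=0.2436, 3/78=0.0385, 10/78=0.1282, 41/78=0.5256, 1/78=0.0128
Σ p₁ᵢp₂ᵢ = 0.009552 + 0.011766 + 0.000797 + 0.048626 + 0.145013 + 0.001148 = 0.216902
Σp_1ᵢ² = 0.1862² + 0.0483² + 0.0207² + 0.3793² + 0.2759² + 0.0897² = 0.034670 + 0.002333 + 0.000428 + 0.143868 + 0.076121 + 0.008046 = 0.265466
Σp_2ᵢ² = 0.0513² + 0.2436² + 0.0385² + 0.1282² + 0.5256² + 0.0128² = 0.002632 + 0.059341 + 0.001482 + 0.016435 + 0.276255 + 0.000164 = 0.356309
O = 0.216902 / √(0.265466 × 0.356309) = 0.216902 / 0.3075515 = 0.7053

0.71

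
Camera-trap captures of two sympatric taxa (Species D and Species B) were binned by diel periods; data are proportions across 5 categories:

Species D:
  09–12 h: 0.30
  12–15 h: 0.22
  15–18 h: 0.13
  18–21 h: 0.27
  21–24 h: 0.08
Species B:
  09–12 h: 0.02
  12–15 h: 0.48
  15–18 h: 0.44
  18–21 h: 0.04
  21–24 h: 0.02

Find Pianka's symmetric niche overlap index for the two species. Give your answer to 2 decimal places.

0.57

Σ p₁ᵢp₂ᵢ = 0.0060 + 0.1056 + 0.0572 + 0.0108 + 0.0016 = 0.1812
Σp_1ᵢ² = 0.30² + 0.22² + 0.13² + 0.27² + 0.08² = 0.0900 + 0.0484 + 0.0169 + 0.0729 + 0.0064 = 0.2346
Σp_2ᵢ² = 0.02² + 0.48² + 0.44² + 0.04² + 0.02² = 0.0004 + 0.2304 + 0.1936 + 0.0016 + 0.0004 = 0.4264
O = 0.1812 / √(0.2346 × 0.4264) = 0.1812 / 0.31628 = 0.5729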